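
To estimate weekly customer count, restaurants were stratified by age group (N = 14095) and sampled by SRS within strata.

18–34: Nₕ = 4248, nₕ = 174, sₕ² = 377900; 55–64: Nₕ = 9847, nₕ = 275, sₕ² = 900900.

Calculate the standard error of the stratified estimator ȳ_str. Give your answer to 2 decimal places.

Var(ȳ_str) = Σₕ Wₕ²(1 − fₕ)sₕ²/nₕ with Wₕ = Nₕ/N, N = 14095.
18–34: Wₕ = 0.30138347; term = 0.30138347²·(1 − 0.04096045)·377900/174 = 189.19211.
55–64: Wₕ = 0.69861653; term = 0.69861653²·(1 − 0.02792729)·900900/275 = 1554.2482.
Sum = 1743.4403.
SE = √(1743.4403) = 41.75.

41.75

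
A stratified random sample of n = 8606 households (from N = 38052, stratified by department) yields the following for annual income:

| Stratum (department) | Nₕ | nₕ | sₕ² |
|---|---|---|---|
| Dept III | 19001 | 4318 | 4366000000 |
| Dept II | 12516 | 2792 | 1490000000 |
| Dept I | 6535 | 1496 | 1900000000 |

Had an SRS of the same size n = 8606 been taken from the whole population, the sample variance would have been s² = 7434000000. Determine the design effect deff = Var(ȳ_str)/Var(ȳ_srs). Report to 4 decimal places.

Var(ȳ_str) = Σ Wₕ²(1−fₕ)sₕ²/nₕ with Wₕ = Nₕ/38052:
  Dept III: (19001/38052)²·(1−4318/19001)·4366000000/4318 = 194821.72
  Dept II: (12516/38052)²·(1−2792/12516)·1490000000/2792 = 44856.603
  Dept I: (6535/38052)²·(1−1496/6535)·1900000000/1496 = 28883.976
  → Var(ȳ_str) = 268562.3.
Var(ȳ_srs) = (1 − 8606/38052)·7434000000/8606 = 668451.7.
deff = 268562.3 / 668451.7 = 0.4018.

0.4018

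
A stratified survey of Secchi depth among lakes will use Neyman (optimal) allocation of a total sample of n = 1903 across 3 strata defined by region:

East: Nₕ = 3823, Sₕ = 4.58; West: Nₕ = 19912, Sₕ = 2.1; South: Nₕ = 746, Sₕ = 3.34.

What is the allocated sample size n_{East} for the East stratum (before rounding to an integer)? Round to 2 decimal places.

539.02

Neyman allocation: nₕ = n·NₕSₕ / Σⱼ NⱼSⱼ.
Σ NⱼSⱼ = 3823·4.58 + 19912·2.1 + 746·3.34 = 61816.18.
n_{East} = 1903·3823·4.58 / 61816.18 = 539.02.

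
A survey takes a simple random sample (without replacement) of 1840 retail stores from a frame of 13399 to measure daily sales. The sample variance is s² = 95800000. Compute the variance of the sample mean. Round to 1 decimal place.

44915.4

Under SRS without replacement, Var(ȳ) = (1 − f)·s²/n with f = n/N = 1840/13399 = 0.13732368.
Var(ȳ) = (1 − 0.13732368)·95800000/1840 = 0.86267632·52065.217 = 44915.43.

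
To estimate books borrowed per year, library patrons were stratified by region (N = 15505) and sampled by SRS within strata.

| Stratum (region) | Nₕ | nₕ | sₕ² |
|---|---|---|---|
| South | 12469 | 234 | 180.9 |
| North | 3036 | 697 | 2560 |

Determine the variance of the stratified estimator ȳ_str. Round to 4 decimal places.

Var(ȳ_str) = Σₕ Wₕ²(1 − fₕ)sₕ²/nₕ with Wₕ = Nₕ/N, N = 15505.
South: Wₕ = 0.80419220; term = 0.80419220²·(1 − 0.01876654)·180.9/234 = 0.49058557.
North: Wₕ = 0.19580780; term = 0.19580780²·(1 − 0.22957839)·2560/697 = 0.10849148.
Sum = 0.59907705.

0.5991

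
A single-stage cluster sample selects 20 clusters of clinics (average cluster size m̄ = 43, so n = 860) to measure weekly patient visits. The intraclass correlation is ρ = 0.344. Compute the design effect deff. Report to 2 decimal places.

deff = 1 + (43 − 1)·0.344 = 1 + 14.448 = 15.448.

15.45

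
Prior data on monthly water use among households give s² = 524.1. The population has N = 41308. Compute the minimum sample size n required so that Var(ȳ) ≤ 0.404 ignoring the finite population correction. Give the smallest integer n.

1298

Without fpc, n₀ = s²/D = 524.1/0.404 = 1297.2772.
Rounding up, n = 1298.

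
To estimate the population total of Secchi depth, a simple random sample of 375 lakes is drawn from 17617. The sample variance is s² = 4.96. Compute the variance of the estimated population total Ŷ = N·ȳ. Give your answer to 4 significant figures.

Var(Ŷ) = N²·Var(ȳ) = N²·(1 − n/N)·s²/n.
f = 375/17617 = 0.02128626; Var(ȳ) = 0.97871374·4.96/375 = 0.01294512.
Var(Ŷ) = 17617² · 0.01294512 = 4.0176305 × 10^6.

4.018 × 10^6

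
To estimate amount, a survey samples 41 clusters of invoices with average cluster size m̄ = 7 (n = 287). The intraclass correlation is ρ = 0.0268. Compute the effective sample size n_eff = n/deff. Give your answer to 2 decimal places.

247.24

deff = 1 + (7 − 1)·0.0268 = 1 + 0.1608 = 1.1608.
n_eff = 287 / 1.1608 = 247.24.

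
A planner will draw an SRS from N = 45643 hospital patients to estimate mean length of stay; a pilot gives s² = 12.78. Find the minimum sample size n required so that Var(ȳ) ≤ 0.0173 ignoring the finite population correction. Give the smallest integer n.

Without fpc, n₀ = s²/D = 12.78/0.0173 = 738.7283.
Rounding up, n = 739.

739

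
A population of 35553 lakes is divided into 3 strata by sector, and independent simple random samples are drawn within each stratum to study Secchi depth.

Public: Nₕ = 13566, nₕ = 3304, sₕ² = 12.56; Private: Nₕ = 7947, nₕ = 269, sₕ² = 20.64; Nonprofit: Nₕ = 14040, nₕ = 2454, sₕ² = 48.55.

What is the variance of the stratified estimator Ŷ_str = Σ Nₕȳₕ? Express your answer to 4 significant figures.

8.429 × 10^6

Var(Ŷ_str) = Σₕ Nₕ²(1 − fₕ)sₕ²/nₕ.
Public: 13566²·(1 − 3304/13566)·12.56/3304 = 529216.56.
Private: 7947²·(1 − 269/7947)·20.64/269 = 4.6817555 × 10^6.
Nonprofit: 14040²·(1 − 2454/14040)·48.55/2454 = 3.2182169 × 10^6.
Sum = 8.429189 × 10^6.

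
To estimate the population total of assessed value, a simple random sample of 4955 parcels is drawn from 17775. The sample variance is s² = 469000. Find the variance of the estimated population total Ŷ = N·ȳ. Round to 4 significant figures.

Var(Ŷ) = N²·Var(ȳ) = N²·(1 − n/N)·s²/n.
f = 4955/17775 = 0.27876231; Var(ȳ) = 0.72123769·469000/4955 = 68.266494.
Var(Ŷ) = 17775² · 68.266494 = 2.1568841 × 10^10.

2.157 × 10^10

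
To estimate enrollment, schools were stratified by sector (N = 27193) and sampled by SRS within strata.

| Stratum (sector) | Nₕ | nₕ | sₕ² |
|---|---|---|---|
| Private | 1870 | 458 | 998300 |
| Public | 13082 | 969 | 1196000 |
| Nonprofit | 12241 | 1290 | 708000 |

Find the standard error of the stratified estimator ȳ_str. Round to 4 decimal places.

Var(ȳ_str) = Σₕ Wₕ²(1 − fₕ)sₕ²/nₕ with Wₕ = Nₕ/N, N = 27193.
Private: Wₕ = 0.06876770; term = 0.06876770²·(1 − 0.24491979)·998300/458 = 7.7831903.
Public: Wₕ = 0.48107969; term = 0.48107969²·(1 − 0.07407124)·1196000/969 = 264.49595.
Nonprofit: Wₕ = 0.45015261; term = 0.45015261²·(1 − 0.10538355)·708000/1290 = 99.494707.
Sum = 371.77385.
SE = √(371.77385) = 19.2814.

19.2814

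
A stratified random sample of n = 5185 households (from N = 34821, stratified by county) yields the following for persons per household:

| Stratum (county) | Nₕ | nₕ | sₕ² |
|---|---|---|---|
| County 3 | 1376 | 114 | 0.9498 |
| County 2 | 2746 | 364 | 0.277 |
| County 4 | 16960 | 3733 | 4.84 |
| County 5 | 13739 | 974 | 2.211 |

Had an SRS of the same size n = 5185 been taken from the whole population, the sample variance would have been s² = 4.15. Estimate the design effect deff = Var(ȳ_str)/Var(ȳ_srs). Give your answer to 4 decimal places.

0.8577

Var(ȳ_str) = Σ Wₕ²(1−fₕ)sₕ²/nₕ with Wₕ = Nₕ/34821:
  County 3: (1376/34821)²·(1−114/1376)·0.9498/114 = 1.1932258 × 10^-5
  County 2: (2746/34821)²·(1−364/2746)·0.277/364 = 4.1052366 × 10^-6
  County 4: (16960/34821)²·(1−3733/16960)·4.84/3733 = 2.3987893 × 10^-4
  County 5: (13739/34821)²·(1−974/13739)·2.211/974 = 3.2833959 × 10^-4
  → Var(ȳ_str) = 5.8425601 × 10^-4.
Var(ȳ_srs) = (1 − 5185/34821)·4.15/5185 = 6.8120477 × 10^-4.
deff = (5.8425601 × 10^-4) / (6.8120477 × 10^-4) = 0.8577.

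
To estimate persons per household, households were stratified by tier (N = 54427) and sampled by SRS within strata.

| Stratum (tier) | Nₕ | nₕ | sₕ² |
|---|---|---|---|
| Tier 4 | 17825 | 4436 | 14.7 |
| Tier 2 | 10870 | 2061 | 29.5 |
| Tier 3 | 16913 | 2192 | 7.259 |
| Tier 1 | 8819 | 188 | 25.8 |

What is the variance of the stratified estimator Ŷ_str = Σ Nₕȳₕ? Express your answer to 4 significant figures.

Var(Ŷ_str) = Σₕ Nₕ²(1 − fₕ)sₕ²/nₕ.
Tier 4: 17825²·(1 − 4436/17825)·14.7/4436 = 790867.04.
Tier 2: 10870²·(1 − 2061/10870)·29.5/2061 = 1.3705667 × 10^6.
Tier 3: 16913²·(1 − 2192/16913)·7.259/2192 = 824506.74.
Tier 1: 8819²·(1 − 188/8819)·25.8/188 = 1.0445815 × 10^7.
Sum = 1.3431755 × 10^7.

1.343 × 10^7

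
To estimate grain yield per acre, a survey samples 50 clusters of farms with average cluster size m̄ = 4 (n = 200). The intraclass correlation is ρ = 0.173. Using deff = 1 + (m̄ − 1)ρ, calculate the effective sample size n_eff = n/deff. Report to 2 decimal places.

131.67

deff = 1 + (4 − 1)·0.173 = 1 + 0.519 = 1.519.
n_eff = 200 / 1.519 = 131.67.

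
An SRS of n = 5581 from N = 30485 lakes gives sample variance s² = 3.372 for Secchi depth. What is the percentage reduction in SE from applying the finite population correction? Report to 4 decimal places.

9.6160

f = n/N = 5581/30485 = 0.18307364.
SE_no-fpc = √(s²/n) = 0.024580334; SE_fpc = √((1−f)s²/n) = 0.022216683.
Ratio = √(1−f) = 0.90383979. Reduction = 100·(1 − 0.90383979) = 9.6160%.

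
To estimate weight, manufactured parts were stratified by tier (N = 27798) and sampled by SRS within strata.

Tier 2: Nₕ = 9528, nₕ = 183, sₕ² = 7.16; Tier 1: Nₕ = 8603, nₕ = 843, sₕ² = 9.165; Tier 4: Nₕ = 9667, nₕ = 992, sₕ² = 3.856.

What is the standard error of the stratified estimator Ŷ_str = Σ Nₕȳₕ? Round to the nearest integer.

Var(Ŷ_str) = Σₕ Nₕ²(1 − fₕ)sₕ²/nₕ.
Tier 2: 9528²·(1 − 183/9528)·7.16/183 = 3.483718 × 10^6.
Tier 1: 8603²·(1 − 843/8603)·9.165/843 = 725799.29.
Tier 4: 9667²·(1 − 992/9667)·3.856/992 = 325976.7.
Sum = 4.535494 × 10^6.
SE = √(4.535494 × 10^6) = 2130.

2130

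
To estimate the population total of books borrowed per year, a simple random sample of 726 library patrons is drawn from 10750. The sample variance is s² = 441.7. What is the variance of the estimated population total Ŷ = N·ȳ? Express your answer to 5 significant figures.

6.5560 × 10^7

Var(Ŷ) = N²·Var(ȳ) = N²·(1 − n/N)·s²/n.
f = 726/10750 = 0.06753488; Var(ȳ) = 0.93246512·441.7/726 = 0.56731383.
Var(Ŷ) = 10750² · 0.56731383 = 6.5560204 × 10^7.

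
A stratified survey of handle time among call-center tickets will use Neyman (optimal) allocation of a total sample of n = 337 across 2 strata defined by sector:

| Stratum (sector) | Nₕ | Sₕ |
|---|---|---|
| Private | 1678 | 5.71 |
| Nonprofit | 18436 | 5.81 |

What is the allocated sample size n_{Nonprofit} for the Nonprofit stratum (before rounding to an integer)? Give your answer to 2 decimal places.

309.33

Neyman allocation: nₕ = n·NₕSₕ / Σⱼ NⱼSⱼ.
Σ NⱼSⱼ = 1678·5.71 + 18436·5.81 = 116694.54.
n_{Nonprofit} = 337·18436·5.81 / 116694.54 = 309.33.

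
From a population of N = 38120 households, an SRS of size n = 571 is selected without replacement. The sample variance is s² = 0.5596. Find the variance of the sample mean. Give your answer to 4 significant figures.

Under SRS without replacement, Var(ȳ) = (1 − f)·s²/n with f = n/N = 571/38120 = 0.01497901.
Var(ȳ) = (1 − 0.01497901)·0.5596/571 = 0.98502099·9.8003503 × 10^-4 = 9.6535507 × 10^-4.

9.654 × 10^-4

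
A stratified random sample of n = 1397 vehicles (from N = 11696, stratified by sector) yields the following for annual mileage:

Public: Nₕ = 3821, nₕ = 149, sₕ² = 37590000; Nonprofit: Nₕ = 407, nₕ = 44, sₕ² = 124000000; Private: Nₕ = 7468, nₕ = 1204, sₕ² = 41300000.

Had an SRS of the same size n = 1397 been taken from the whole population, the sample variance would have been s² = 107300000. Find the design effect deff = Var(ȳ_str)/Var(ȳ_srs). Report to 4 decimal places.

Var(ȳ_str) = Σ Wₕ²(1−fₕ)sₕ²/nₕ with Wₕ = Nₕ/11696:
  Public: (3821/11696)²·(1−149/3821)·37590000/149 = 25875.637
  Nonprofit: (407/11696)²·(1−44/407)·124000000/44 = 3043.6543
  Private: (7468/11696)²·(1−1204/7468)·41300000/1204 = 11730.186
  → Var(ȳ_str) = 40649.477.
Var(ȳ_srs) = (1 − 1397/11696)·107300000/1397 = 67633.368.
deff = 40649.477 / 67633.368 = 0.6010.

0.6010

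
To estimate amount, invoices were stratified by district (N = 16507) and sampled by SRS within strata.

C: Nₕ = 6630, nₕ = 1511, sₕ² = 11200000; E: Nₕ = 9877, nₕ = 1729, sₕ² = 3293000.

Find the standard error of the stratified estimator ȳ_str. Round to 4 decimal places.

38.5456

Var(ȳ_str) = Σₕ Wₕ²(1 − fₕ)sₕ²/nₕ with Wₕ = Nₕ/N, N = 16507.
C: Wₕ = 0.40164779; term = 0.40164779²·(1 − 0.22790347)·11200000/1511 = 923.24277.
E: Wₕ = 0.59835221; term = 0.59835221²·(1 − 0.17505315)·3293000/1729 = 562.51811.
Sum = 1485.7609.
SE = √(1485.7609) = 38.5456.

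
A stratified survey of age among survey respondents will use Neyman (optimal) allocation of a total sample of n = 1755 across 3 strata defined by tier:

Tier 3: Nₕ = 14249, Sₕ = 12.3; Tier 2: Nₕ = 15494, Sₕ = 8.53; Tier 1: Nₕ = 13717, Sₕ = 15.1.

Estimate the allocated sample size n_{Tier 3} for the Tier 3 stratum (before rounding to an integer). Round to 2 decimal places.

597.77

Neyman allocation: nₕ = n·NₕSₕ / Σⱼ NⱼSⱼ.
Σ NⱼSⱼ = 14249·12.3 + 15494·8.53 + 13717·15.1 = 514553.22.
n_{Tier 3} = 1755·14249·12.3 / 514553.22 = 597.77.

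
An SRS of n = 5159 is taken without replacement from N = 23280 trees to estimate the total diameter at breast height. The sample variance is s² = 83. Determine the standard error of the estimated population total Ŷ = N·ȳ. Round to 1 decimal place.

Var(Ŷ) = N²·Var(ȳ) = N²·(1 − n/N)·s²/n.
f = 5159/23280 = 0.22160653; Var(ȳ) = 0.77839347·83/5159 = 0.012523097.
Var(Ŷ) = 23280² · 0.012523097 = 6.7869976 × 10^6.
SE(Ŷ) = √(6.7869976 × 10^6) = 2605.2.

2605.2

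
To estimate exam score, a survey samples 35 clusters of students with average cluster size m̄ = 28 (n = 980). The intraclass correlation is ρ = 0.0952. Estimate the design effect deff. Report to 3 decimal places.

3.570

deff = 1 + (28 − 1)·0.0952 = 1 + 2.5704 = 3.5704.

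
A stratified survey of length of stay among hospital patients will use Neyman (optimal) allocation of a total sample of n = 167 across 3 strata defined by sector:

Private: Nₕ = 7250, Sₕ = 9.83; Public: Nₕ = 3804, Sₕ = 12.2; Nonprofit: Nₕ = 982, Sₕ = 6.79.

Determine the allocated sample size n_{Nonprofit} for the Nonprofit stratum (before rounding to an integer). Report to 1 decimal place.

9.0

Neyman allocation: nₕ = n·NₕSₕ / Σⱼ NⱼSⱼ.
Σ NⱼSⱼ = 7250·9.83 + 3804·12.2 + 982·6.79 = 124344.08.
n_{Nonprofit} = 167·982·6.79 / 124344.08 = 9.0.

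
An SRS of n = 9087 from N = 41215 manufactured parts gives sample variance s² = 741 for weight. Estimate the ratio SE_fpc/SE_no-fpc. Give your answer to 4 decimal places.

0.8829

f = n/N = 9087/41215 = 0.22047798.
SE_no-fpc = √(s²/n) = 0.28556096; SE_fpc = √((1−f)s²/n) = 0.25212333.
Ratio = √(1−f) = 0.88290544.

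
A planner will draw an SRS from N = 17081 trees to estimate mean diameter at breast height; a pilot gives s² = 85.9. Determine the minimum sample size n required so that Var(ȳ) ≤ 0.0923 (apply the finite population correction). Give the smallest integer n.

883

Without fpc, n₀ = s²/D = 85.9/0.0923 = 930.6609.
With fpc, (1 − n/N)·s²/n ≤ D requires n ≥ n₀/(1 + n₀/N) = 930.6609/(1 + 930.6609/17081) = 882.5737.
Rounding up, n = 883.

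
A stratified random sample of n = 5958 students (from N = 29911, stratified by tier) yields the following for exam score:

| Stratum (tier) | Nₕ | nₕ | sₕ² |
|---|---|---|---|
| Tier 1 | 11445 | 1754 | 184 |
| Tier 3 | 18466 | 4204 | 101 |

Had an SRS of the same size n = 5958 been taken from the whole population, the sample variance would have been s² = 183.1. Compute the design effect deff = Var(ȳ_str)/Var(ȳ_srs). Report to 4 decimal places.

Var(ȳ_str) = Σ Wₕ²(1−fₕ)sₕ²/nₕ with Wₕ = Nₕ/29911:
  Tier 1: (11445/29911)²·(1−1754/11445)·184/1754 = 0.013005012
  Tier 3: (18466/29911)²·(1−4204/18466)·101/4204 = 0.0070721272
  → Var(ȳ_str) = 0.020077139.
Var(ȳ_srs) = (1 − 5958/29911)·183.1/5958 = 0.024610295.
deff = 0.020077139 / 0.024610295 = 0.8158.

0.8158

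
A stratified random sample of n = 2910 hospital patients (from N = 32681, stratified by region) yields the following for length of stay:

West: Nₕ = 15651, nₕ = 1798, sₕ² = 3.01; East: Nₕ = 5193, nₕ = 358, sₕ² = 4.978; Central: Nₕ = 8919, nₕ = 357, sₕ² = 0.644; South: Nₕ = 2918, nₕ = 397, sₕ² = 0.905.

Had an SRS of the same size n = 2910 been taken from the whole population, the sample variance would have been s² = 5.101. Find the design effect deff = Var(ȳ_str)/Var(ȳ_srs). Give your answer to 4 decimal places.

0.5081

Var(ȳ_str) = Σ Wₕ²(1−fₕ)sₕ²/nₕ with Wₕ = Nₕ/32681:
  West: (15651/32681)²·(1−1798/15651)·3.01/1798 = 3.3983809 × 10^-4
  East: (5193/32681)²·(1−358/5193)·4.978/358 = 3.2688575 × 10^-4
  Central: (8919/32681)²·(1−357/8919)·0.644/357 = 1.2897881 × 10^-4
  South: (2918/32681)²·(1−397/2918)·0.905/397 = 1.5700936 × 10^-5
  → Var(ȳ_str) = 8.1140359 × 10^-4.
Var(ȳ_srs) = (1 − 2910/32681)·5.101/2910 = 0.0015968364.
deff = (8.1140359 × 10^-4) / 0.0015968364 = 0.5081.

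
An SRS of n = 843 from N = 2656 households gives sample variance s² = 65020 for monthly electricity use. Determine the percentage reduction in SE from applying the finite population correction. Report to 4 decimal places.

f = n/N = 843/2656 = 0.31739458.
SE_no-fpc = √(s²/n) = 8.7823289; SE_fpc = √((1−f)s²/n) = 7.2559547.
Ratio = √(1−f) = 0.82619938. Reduction = 100·(1 − 0.82619938) = 17.3801%.

17.3801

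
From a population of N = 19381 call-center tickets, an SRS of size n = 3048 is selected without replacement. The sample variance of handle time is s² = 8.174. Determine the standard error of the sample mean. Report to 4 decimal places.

0.0475

Under SRS without replacement, Var(ȳ) = (1 − f)·s²/n with f = n/N = 3048/19381 = 0.15726743.
Var(ȳ) = (1 − 0.15726743)·8.174/3048 = 0.84273257·0.0026817585 = 0.0022600053.
SE(ȳ) = √(0.0022600053) = 0.0475.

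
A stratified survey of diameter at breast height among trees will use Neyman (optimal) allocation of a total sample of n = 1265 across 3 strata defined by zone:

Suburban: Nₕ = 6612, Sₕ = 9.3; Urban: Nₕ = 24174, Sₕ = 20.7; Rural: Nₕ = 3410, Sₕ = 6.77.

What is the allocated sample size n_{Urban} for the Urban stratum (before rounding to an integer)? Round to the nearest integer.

Neyman allocation: nₕ = n·NₕSₕ / Σⱼ NⱼSⱼ.
Σ NⱼSⱼ = 6612·9.3 + 24174·20.7 + 3410·6.77 = 584979.1.
n_{Urban} = 1265·24174·20.7 / 584979.1 = 1082.

1082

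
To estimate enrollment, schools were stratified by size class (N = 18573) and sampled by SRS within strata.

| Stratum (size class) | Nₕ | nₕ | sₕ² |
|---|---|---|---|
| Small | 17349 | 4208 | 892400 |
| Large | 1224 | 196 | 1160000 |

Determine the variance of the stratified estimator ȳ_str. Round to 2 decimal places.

Var(ȳ_str) = Σₕ Wₕ²(1 − fₕ)sₕ²/nₕ with Wₕ = Nₕ/N, N = 18573.
Small: Wₕ = 0.93409788; term = 0.93409788²·(1 − 0.24255000)·892400/4208 = 140.15951.
Large: Wₕ = 0.06590212; term = 0.06590212²·(1 − 0.16013072)·1160000/196 = 21.587996.
Sum = 161.74751.

161.75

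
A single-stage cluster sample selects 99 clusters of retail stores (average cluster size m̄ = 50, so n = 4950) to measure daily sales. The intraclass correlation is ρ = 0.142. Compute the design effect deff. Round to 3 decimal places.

7.958

deff = 1 + (50 − 1)·0.142 = 1 + 6.958 = 7.958.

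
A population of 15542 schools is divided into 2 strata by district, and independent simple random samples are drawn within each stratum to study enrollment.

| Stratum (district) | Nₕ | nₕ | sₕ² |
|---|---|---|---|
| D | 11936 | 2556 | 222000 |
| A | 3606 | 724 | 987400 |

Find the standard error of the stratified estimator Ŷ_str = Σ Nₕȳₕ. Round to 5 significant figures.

154590

Var(Ŷ_str) = Σₕ Nₕ²(1 − fₕ)sₕ²/nₕ.
D: 11936²·(1 − 2556/11936)·222000/2556 = 9.7241976 × 10^9.
A: 3606²·(1 − 724/3606)·987400/724 = 1.4173407 × 10^10.
Sum = 2.3897605 × 10^10.
SE = √(2.3897605 × 10^10) = 154590.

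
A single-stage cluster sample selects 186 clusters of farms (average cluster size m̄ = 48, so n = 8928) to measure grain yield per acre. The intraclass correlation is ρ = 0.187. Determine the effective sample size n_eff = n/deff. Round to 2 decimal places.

deff = 1 + (48 − 1)·0.187 = 1 + 8.789 = 9.789.
n_eff = 8928 / 9.789 = 912.04.

912.04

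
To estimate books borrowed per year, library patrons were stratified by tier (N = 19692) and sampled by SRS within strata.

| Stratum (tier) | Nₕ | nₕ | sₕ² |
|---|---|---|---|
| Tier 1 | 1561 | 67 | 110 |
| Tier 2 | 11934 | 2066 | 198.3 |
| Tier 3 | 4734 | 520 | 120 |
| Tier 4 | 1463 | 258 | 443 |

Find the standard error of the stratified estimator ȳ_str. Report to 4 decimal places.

Var(ȳ_str) = Σₕ Wₕ²(1 − fₕ)sₕ²/nₕ with Wₕ = Nₕ/N, N = 19692.
Tier 1: Wₕ = 0.07927077; term = 0.07927077²·(1 − 0.04292120)·110/67 = 0.0098739683.
Tier 2: Wₕ = 0.60603291; term = 0.60603291²·(1 − 0.17311882)·198.3/2066 = 0.029149286.
Tier 3: Wₕ = 0.24040219; term = 0.24040219²·(1 − 0.10984368)·120/520 = 0.011871922.
Tier 4: Wₕ = 0.07429413; term = 0.07429413²·(1 − 0.17634997)·443/258 = 0.0078061293.
Sum = 0.058701306.
SE = √(0.058701306) = 0.2423.

0.2423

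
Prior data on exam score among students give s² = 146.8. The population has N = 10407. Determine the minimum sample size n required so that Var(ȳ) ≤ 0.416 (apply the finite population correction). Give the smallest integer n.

Without fpc, n₀ = s²/D = 146.8/0.416 = 352.8846.
With fpc, (1 − n/N)·s²/n ≤ D requires n ≥ n₀/(1 + n₀/N) = 352.8846/(1 + 352.8846/10407) = 341.3113.
Rounding up, n = 342.

342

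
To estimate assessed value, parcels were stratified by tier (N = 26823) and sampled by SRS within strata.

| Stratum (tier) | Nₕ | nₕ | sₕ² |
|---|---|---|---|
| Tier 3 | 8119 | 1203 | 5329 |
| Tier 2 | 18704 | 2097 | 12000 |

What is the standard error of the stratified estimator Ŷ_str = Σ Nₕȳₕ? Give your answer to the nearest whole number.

Var(Ŷ_str) = Σₕ Nₕ²(1 − fₕ)sₕ²/nₕ.
Tier 3: 8119²·(1 − 1203/8119)·5329/1203 = 2.4873541 × 10^8.
Tier 2: 18704²·(1 − 2097/18704)·12000/2097 = 1.7774954 × 10^9.
Sum = 2.0262308 × 10^9.
SE = √(2.0262308 × 10^9) = 45014.

45014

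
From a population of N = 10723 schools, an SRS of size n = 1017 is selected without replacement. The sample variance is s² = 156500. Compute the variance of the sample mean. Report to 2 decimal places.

139.29

Under SRS without replacement, Var(ȳ) = (1 − f)·s²/n with f = n/N = 1017/10723 = 0.09484286.
Var(ȳ) = (1 − 0.09484286)·156500/1017 = 0.90515714·153.88397 = 139.28918.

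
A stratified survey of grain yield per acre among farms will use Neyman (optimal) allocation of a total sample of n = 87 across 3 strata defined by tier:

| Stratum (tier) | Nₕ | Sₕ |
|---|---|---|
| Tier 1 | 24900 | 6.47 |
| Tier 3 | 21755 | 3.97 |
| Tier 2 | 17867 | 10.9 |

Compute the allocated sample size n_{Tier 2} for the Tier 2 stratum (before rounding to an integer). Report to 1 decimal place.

38.3

Neyman allocation: nₕ = n·NₕSₕ / Σⱼ NⱼSⱼ.
Σ NⱼSⱼ = 24900·6.47 + 21755·3.97 + 17867·10.9 = 442220.65.
n_{Tier 2} = 87·17867·10.9 / 442220.65 = 38.3.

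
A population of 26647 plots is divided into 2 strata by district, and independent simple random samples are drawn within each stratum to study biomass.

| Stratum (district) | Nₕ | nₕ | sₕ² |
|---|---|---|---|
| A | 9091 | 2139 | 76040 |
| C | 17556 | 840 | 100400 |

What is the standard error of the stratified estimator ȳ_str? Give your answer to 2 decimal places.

Var(ȳ_str) = Σₕ Wₕ²(1 − fₕ)sₕ²/nₕ with Wₕ = Nₕ/N, N = 26647.
A: Wₕ = 0.34116411; term = 0.34116411²·(1 − 0.23528765)·76040/2139 = 3.164143.
C: Wₕ = 0.65883589; term = 0.65883589²·(1 − 0.04784689)·100400/840 = 49.398722.
Sum = 52.562865.
SE = √(52.562865) = 7.25.

7.25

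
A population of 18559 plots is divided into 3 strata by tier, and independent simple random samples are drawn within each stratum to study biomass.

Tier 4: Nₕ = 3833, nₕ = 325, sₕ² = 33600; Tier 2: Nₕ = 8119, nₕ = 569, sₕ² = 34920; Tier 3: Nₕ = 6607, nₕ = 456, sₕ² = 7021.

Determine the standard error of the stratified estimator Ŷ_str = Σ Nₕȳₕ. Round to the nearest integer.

Var(Ŷ_str) = Σₕ Nₕ²(1 − fₕ)sₕ²/nₕ.
Tier 4: 3833²·(1 − 325/3833)·33600/325 = 1.3901265 × 10^9.
Tier 2: 8119²·(1 − 569/8119)·34920/569 = 3.7619365 × 10^9.
Tier 3: 6607²·(1 − 456/6607)·7021/456 = 6.2572595 × 10^8.
Sum = 5.777789 × 10^9.
SE = √(5.777789 × 10^9) = 76012.

76012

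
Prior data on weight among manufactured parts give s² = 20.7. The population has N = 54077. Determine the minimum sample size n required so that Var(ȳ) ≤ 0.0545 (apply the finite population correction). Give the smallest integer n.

Without fpc, n₀ = s²/D = 20.7/0.0545 = 379.8165.
With fpc, (1 − n/N)·s²/n ≤ D requires n ≥ n₀/(1 + n₀/N) = 379.8165/(1 + 379.8165/54077) = 377.1674.
Rounding up, n = 378.

378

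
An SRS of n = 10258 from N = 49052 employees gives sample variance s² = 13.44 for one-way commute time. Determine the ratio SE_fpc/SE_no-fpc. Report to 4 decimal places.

f = n/N = 10258/49052 = 0.20912501.
SE_no-fpc = √(s²/n) = 0.036196642; SE_fpc = √((1−f)s²/n) = 0.032190091.
Ratio = √(1−f) = 0.88931153.

0.8893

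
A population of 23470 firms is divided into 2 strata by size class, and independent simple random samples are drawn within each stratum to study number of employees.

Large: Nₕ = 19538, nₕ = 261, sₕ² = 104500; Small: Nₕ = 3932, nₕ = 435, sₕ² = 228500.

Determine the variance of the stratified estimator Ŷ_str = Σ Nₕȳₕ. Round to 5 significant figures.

Var(Ŷ_str) = Σₕ Nₕ²(1 − fₕ)sₕ²/nₕ.
Large: 19538²·(1 − 261/19538)·104500/261 = 1.5079791 × 10^11.
Small: 3932²·(1 − 435/3932)·228500/435 = 7.2228083 × 10^9.
Sum = 1.5802072 × 10^11.

1.5802 × 10^11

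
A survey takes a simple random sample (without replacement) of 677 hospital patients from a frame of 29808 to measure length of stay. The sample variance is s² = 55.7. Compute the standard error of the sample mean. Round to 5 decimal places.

Under SRS without replacement, Var(ȳ) = (1 − f)·s²/n with f = n/N = 677/29808 = 0.02271202.
Var(ȳ) = (1 − 0.02271202)·55.7/677 = 0.97728798·0.082274742 = 0.080406116.
SE(ȳ) = √(0.080406116) = 0.28356.

0.28356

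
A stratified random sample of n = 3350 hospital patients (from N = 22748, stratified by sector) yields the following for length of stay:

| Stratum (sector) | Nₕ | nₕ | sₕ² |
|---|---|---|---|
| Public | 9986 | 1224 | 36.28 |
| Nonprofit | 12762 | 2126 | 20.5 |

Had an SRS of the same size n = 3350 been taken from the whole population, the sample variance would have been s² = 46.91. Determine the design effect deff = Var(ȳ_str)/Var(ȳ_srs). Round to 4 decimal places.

0.6315

Var(ȳ_str) = Σ Wₕ²(1−fₕ)sₕ²/nₕ with Wₕ = Nₕ/22748:
  Public: (9986/22748)²·(1−1224/9986)·36.28/1224 = 0.0050118058
  Nonprofit: (12762/22748)²·(1−2126/12762)·20.5/2126 = 0.0025293052
  → Var(ȳ_str) = 0.007541111.
Var(ȳ_srs) = (1 − 3350/22748)·46.91/3350 = 0.011940826.
deff = 0.007541111 / 0.011940826 = 0.6315.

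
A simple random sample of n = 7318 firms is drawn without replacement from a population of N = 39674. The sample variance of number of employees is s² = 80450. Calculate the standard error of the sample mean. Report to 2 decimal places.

2.99

Under SRS without replacement, Var(ȳ) = (1 − f)·s²/n with f = n/N = 7318/39674 = 0.18445329.
Var(ȳ) = (1 − 0.18445329)·80450/7318 = 0.81554671·10.993441 = 8.9656645.
SE(ȳ) = √(8.9656645) = 2.99.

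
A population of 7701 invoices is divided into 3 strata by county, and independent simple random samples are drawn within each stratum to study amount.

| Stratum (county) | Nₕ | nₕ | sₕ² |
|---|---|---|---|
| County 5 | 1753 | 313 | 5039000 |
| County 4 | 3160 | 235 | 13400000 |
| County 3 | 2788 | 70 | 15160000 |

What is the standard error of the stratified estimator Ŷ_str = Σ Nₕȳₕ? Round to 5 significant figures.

1.4862 × 10^6

Var(Ŷ_str) = Σₕ Nₕ²(1 − fₕ)sₕ²/nₕ.
County 5: 1753²·(1 − 313/1753)·5039000/313 = 4.0639133 × 10^10.
County 4: 3160²·(1 − 235/3160)·13400000/235 = 5.2704766 × 10^11.
County 3: 2788²·(1 − 70/2788)·15160000/70 = 1.6411315 × 10^12.
Sum = 2.2088183 × 10^12.
SE = √(2.2088183 × 10^12) = 1.4862 × 10^6.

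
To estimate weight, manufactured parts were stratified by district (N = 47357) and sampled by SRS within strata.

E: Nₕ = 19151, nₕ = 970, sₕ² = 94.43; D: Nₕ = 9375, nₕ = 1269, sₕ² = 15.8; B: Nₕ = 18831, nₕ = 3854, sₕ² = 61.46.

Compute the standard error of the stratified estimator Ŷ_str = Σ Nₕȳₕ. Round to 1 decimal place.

Var(Ŷ_str) = Σₕ Nₕ²(1 − fₕ)sₕ²/nₕ.
E: 19151²·(1 − 970/19151)·94.43/970 = 3.3895924 × 10^7.
D: 9375²·(1 − 1269/9375)·15.8/1269 = 946179.08.
B: 18831²·(1 − 3854/18831)·61.46/3854 = 4.4975817 × 10^6.
Sum = 3.9339685 × 10^7.
SE = √(3.9339685 × 10^7) = 6272.1.

6272.1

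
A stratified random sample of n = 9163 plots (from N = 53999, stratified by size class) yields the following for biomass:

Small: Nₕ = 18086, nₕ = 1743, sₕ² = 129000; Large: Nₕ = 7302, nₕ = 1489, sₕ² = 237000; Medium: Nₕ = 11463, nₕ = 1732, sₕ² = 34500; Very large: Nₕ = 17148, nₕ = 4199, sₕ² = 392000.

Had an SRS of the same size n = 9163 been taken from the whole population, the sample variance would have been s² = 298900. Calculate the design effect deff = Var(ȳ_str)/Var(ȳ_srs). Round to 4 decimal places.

0.6531

Var(ȳ_str) = Σ Wₕ²(1−fₕ)sₕ²/nₕ with Wₕ = Nₕ/53999:
  Small: (18086/53999)²·(1−1743/18086)·129000/1743 = 7.5023133
  Large: (7302/53999)²·(1−1489/7302)·237000/1489 = 2.3169911
  Medium: (11463/53999)²·(1−1732/11463)·34500/1732 = 0.76200099
  Very large: (17148/53999)²·(1−4199/17148)·392000/4199 = 7.1091629
  → Var(ȳ_str) = 17.690468.
Var(ȳ_srs) = (1 − 9163/53999)·298900/9163 = 27.085033.
deff = 17.690468 / 27.085033 = 0.6531.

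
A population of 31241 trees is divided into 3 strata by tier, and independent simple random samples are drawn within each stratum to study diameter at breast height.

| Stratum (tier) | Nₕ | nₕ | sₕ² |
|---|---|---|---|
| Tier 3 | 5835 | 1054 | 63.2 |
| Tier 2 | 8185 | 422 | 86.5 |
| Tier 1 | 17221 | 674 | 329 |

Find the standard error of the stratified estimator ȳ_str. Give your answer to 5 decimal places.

Var(ȳ_str) = Σₕ Wₕ²(1 − fₕ)sₕ²/nₕ with Wₕ = Nₕ/N, N = 31241.
Tier 3: Wₕ = 0.18677379; term = 0.18677379²·(1 − 0.18063410)·63.2/1054 = 0.0017139029.
Tier 2: Wₕ = 0.26199545; term = 0.26199545²·(1 − 0.05155773)·86.5/422 = 0.013344493.
Tier 1: Wₕ = 0.55123075; term = 0.55123075²·(1 − 0.03913826)·329/674 = 0.14251605.
Sum = 0.15757445.
SE = √(0.15757445) = 0.39696.

0.39696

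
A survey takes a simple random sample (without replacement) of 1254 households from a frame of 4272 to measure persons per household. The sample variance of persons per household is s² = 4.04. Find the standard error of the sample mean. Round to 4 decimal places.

0.0477

Under SRS without replacement, Var(ȳ) = (1 − f)·s²/n with f = n/N = 1254/4272 = 0.29353933.
Var(ȳ) = (1 − 0.29353933)·4.04/1254 = 0.70646067·0.0032216906 = 0.0022759977.
SE(ȳ) = √(0.0022759977) = 0.0477.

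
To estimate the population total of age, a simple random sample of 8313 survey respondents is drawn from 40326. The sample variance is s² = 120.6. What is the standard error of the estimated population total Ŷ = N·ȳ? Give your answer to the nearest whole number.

4328

Var(Ŷ) = N²·Var(ȳ) = N²·(1 − n/N)·s²/n.
f = 8313/40326 = 0.20614492; Var(ȳ) = 0.79385508·120.6/8313 = 0.011516772.
Var(Ŷ) = 40326² · 0.011516772 = 1.8728417 × 10^7.
SE(Ŷ) = √(1.8728417 × 10^7) = 4328.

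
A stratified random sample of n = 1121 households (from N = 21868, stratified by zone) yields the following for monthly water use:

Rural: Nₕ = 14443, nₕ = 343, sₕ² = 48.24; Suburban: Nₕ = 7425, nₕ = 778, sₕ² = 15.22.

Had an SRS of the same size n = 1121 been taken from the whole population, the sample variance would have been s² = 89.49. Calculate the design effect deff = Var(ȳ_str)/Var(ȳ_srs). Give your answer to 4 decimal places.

Var(ȳ_str) = Σ Wₕ²(1−fₕ)sₕ²/nₕ with Wₕ = Nₕ/21868:
  Rural: (14443/21868)²·(1−343/14443)·48.24/343 = 0.05989238
  Suburban: (7425/21868)²·(1−778/7425)·15.22/778 = 0.0020190128
  → Var(ȳ_str) = 0.061911393.
Var(ȳ_srs) = (1 − 1121/21868)·89.49/1121 = 0.075738228.
deff = 0.061911393 / 0.075738228 = 0.8174.

0.8174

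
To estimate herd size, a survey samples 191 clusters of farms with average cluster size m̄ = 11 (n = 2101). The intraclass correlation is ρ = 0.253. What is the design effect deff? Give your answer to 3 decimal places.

deff = 1 + (11 − 1)·0.253 = 1 + 2.53 = 3.53.

3.530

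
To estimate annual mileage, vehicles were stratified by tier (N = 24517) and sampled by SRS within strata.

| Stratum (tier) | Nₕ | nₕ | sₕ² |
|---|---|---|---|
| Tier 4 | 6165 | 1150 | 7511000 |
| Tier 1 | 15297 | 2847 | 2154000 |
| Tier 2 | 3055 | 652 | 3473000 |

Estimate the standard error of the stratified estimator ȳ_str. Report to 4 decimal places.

25.3124

Var(ȳ_str) = Σₕ Wₕ²(1 − fₕ)sₕ²/nₕ with Wₕ = Nₕ/N, N = 24517.
Tier 4: Wₕ = 0.25145817; term = 0.25145817²·(1 − 0.18653690)·7511000/1150 = 335.94585.
Tier 1: Wₕ = 0.62393441; term = 0.62393441²·(1 − 0.18611492)·2154000/2847 = 239.7172.
Tier 2: Wₕ = 0.12460742; term = 0.12460742²·(1 − 0.21342062)·3473000/652 = 65.056024.
Sum = 640.71907.
SE = √(640.71907) = 25.3124.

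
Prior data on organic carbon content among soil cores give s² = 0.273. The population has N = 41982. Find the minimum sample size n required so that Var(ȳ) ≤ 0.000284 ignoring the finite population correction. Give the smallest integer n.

Without fpc, n₀ = s²/D = 0.273/0.000284 = 961.2676.
Rounding up, n = 962.

962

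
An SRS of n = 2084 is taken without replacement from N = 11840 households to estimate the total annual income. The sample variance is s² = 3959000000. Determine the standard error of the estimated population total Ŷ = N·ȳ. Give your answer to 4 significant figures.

Var(Ŷ) = N²·Var(ȳ) = N²·(1 − n/N)·s²/n.
f = 2084/11840 = 0.17601351; Var(ȳ) = 0.82398649·3959000000/2084 = 1.5653371 × 10^6.
Var(Ŷ) = 11840² · (1.5653371 × 10^6) = 2.1943772 × 10^14.
SE(Ŷ) = √(2.1943772 × 10^14) = 1.481 × 10^7.

1.481 × 10^7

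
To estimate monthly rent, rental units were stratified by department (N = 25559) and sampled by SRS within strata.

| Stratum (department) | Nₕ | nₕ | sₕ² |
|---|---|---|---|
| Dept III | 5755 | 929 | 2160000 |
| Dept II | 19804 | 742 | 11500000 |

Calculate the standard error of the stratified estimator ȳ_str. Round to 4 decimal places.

95.1584

Var(ȳ_str) = Σₕ Wₕ²(1 − fₕ)sₕ²/nₕ with Wₕ = Nₕ/N, N = 25559.
Dept III: Wₕ = 0.22516530; term = 0.22516530²·(1 − 0.16142485)·2160000/929 = 98.851432.
Dept II: Wₕ = 0.77483470; term = 0.77483470²·(1 − 0.03746718)·11500000/742 = 8956.2788.
Sum = 9055.1302.
SE = √(9055.1302) = 95.1584.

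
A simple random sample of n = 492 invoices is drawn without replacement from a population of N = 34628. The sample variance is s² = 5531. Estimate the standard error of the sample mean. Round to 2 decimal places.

Under SRS without replacement, Var(ȳ) = (1 − f)·s²/n with f = n/N = 492/34628 = 0.01420816.
Var(ȳ) = (1 − 0.01420816)·5531/492 = 0.98579184·11.24187 = 11.082144.
SE(ȳ) = √(11.082144) = 3.33.

3.33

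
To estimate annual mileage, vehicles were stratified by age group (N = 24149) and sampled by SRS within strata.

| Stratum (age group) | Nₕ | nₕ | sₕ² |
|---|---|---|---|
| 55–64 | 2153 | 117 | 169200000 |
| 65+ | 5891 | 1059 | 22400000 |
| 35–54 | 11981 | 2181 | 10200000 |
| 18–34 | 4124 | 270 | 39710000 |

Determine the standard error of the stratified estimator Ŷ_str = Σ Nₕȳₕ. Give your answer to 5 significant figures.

3.1350 × 10^6

Var(Ŷ_str) = Σₕ Nₕ²(1 − fₕ)sₕ²/nₕ.
55–64: 2153²·(1 − 117/2153)·169200000/117 = 6.339227 × 10^12.
65+: 5891²·(1 − 1059/5891)·22400000/1059 = 6.0209914 × 10^11.
35–54: 11981²·(1 − 2181/11981)·10200000/2181 = 5.4911543 × 10^11.
18–34: 4124²·(1 − 270/4124)·39710000/270 = 2.33758 × 10^12.
Sum = 9.8280216 × 10^12.
SE = √(9.8280216 × 10^12) = 3.1350 × 10^6.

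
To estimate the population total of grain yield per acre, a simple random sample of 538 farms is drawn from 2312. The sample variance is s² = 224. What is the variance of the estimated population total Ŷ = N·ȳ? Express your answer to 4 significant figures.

Var(Ŷ) = N²·Var(ȳ) = N²·(1 − n/N)·s²/n.
f = 538/2312 = 0.23269896; Var(ȳ) = 0.76730104·224/538 = 0.31947106.
Var(Ŷ) = 2312² · 0.31947106 = 1.7076827 × 10^6.

1.708 × 10^6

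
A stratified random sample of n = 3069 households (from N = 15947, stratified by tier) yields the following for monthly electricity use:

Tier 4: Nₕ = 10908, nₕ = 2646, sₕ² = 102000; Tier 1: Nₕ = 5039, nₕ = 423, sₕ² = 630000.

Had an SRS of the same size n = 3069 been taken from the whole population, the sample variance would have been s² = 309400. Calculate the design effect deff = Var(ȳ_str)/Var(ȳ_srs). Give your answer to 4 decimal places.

1.8410

Var(ȳ_str) = Σ Wₕ²(1−fₕ)sₕ²/nₕ with Wₕ = Nₕ/15947:
  Tier 4: (10908/15947)²·(1−2646/10908)·102000/2646 = 13.661005
  Tier 1: (5039/15947)²·(1−423/5039)·630000/423 = 136.2236
  → Var(ȳ_str) = 149.88461.
Var(ȳ_srs) = (1 − 3069/15947)·309400/3069 = 81.412829.
deff = 149.88461 / 81.412829 = 1.8410.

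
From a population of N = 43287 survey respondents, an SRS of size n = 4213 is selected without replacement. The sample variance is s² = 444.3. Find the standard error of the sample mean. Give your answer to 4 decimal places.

Under SRS without replacement, Var(ȳ) = (1 − f)·s²/n with f = n/N = 4213/43287 = 0.09732714.
Var(ȳ) = (1 − 0.09732714)·444.3/4213 = 0.90267286·0.10545929 = 0.095195241.
SE(ȳ) = √(0.095195241) = 0.3085.

0.3085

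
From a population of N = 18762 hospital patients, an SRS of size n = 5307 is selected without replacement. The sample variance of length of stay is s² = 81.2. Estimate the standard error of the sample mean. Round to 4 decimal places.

0.1048

Under SRS without replacement, Var(ȳ) = (1 − f)·s²/n with f = n/N = 5307/18762 = 0.28285897.
Var(ȳ) = (1 − 0.28285897)·81.2/5307 = 0.71714103·0.015300546 = 0.01097265.
SE(ȳ) = √(0.01097265) = 0.1048.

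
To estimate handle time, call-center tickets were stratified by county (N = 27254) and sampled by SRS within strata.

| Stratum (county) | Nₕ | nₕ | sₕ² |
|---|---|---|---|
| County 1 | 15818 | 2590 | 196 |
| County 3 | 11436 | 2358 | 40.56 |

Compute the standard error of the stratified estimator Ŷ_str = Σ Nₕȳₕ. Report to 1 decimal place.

4197.6

Var(Ŷ_str) = Σₕ Nₕ²(1 − fₕ)sₕ²/nₕ.
County 1: 15818²·(1 − 2590/15818)·196/2590 = 1.5834417 × 10^7.
County 3: 11436²·(1 − 2358/11436)·40.56/2358 = 1.785741 × 10^6.
Sum = 1.7620158 × 10^7.
SE = √(1.7620158 × 10^7) = 4197.6.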